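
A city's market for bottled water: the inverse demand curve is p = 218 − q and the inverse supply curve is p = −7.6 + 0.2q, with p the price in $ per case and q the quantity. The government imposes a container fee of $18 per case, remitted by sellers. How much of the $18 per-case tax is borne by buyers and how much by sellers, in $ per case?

Buyers bear $15 per case; sellers bear $3 per case.

Rewrite in direct form: qd = 218 − p and qs = 5p + 38.
Without the tax, 218 − p = 5p + 38 gives 6p = 180, so p* = $30 and q* = 188.
With the tax collected from sellers, supply shifts: qs = 5(p − 18) + 38.
New equilibrium: buyers pay $45, sellers receive $27, q = 173. (Wedge: pb − ps = 18.)
Burden on buyers: $15; on sellers: $3. (They sum to $18.)
The less price-elastic side of the market bears the larger share of a per-unit tax.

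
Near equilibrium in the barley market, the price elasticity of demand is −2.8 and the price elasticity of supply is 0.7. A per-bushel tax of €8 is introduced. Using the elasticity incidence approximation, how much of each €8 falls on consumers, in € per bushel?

Incidence ratio: consumers' share ≈ εs / (εs + |εd|) = 0.7 / (0.7 + 2.8) = 0.2.
So consumers bear ≈ 0.2 × €8 = €1.6; sellers bear €6.4.

Consumers bear ≈ €1.6 per bushel.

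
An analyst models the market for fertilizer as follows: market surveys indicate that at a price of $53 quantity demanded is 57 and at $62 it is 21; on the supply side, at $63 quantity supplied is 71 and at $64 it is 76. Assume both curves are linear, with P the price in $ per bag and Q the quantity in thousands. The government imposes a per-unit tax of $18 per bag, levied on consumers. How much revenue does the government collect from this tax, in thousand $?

Demand slope: (21 − 57)/(62 − 53) = -4, so Qd = 269 − 4P.
Supply slope: (76 − 71)/(64 − 63) = 5, so Qs = 5P − 244.
Without the tax, 269 − 4P = 5P − 244 gives 9P = 513, so P* = $57 and Q* = 41.
With the tax collected from consumers, demand (in seller-price terms) shifts: Qd = 269 − 4(P + 18).
New equilibrium: consumers pay $67, sellers receive $49, Q = 1. (Wedge: Pb − Ps = 18.)
Revenue = t · Q = 18 · 1 = $18.

Tax revenue = $18 thousand.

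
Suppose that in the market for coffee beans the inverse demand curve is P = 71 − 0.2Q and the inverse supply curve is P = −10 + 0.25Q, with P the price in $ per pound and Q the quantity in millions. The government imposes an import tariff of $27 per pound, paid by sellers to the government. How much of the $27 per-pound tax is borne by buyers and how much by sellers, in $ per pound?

Buyers bear $12 per pound; sellers bear $15 per pound.

Inverting to Q(P) form: Qd = 355 − 5P; Qs = 4P + 40.
Without the tax, 355 − 5P = 4P + 40 gives 9P = 315, so P* = $35 and Q* = 180.
With the tax collected from sellers, supply shifts: Qs = 4(P − 27) + 40.
New equilibrium: buyers pay $47, sellers receive $20, Q = 120. (Wedge: Pb − Ps = 27.)
Burden on buyers: $12; on sellers: $15. (They sum to $27.)
The less price-elastic side of the market bears the larger share of a per-unit tax.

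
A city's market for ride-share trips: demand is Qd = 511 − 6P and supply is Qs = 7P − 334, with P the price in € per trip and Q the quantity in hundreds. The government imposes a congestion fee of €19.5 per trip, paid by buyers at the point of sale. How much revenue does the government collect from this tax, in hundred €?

Before the tax: set 511 − 6P = 7P − 334 → P* = €65, Q* = 121.
With the tax collected from buyers, demand (in seller-price terms) shifts: Qd = 511 − 6(P + 19.5).
Solving gives Q = 58 with buyers paying €75.5 and producers receiving €56 (the €19.5 wedge).
Revenue = t · Q = 19.5 · 58 = €1131.

Tax revenue = €1131 hundred.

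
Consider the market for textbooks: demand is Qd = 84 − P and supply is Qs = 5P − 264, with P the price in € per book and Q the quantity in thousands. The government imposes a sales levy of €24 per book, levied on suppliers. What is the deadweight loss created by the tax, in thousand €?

Deadweight loss = €240 thousand.

Without the tax, 84 − P = 5P − 264 gives 6P = 348, so P* = €58 and Q* = 26.
With the tax collected from suppliers, supply shifts: Qs = 5(P − 24) − 264.
New equilibrium: consumers pay €78, suppliers receive €54, Q = 6. (Wedge: Pb − Ps = 24.)
Quantity falls by |ΔQ| = |26 − 6| = 20.
DWL = ½ · t · |ΔQ| = ½ · 24 · 20 = €240.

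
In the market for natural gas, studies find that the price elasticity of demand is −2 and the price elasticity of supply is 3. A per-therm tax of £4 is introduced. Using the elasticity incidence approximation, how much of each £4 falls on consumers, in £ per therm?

Incidence ratio: consumers' share ≈ εs / (εs + |εd|) = 3 / (3 + 2) = 0.6.
So consumers bear ≈ 0.6 × £4 = £2.4; suppliers bear £1.6.

Consumers bear ≈ £2.4 per therm.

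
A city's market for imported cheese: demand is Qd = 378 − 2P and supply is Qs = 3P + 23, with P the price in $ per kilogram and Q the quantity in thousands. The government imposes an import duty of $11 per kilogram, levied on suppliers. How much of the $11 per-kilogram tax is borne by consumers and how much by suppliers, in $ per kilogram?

Consumers bear $6.6 per kilogram; suppliers bear $4.4 per kilogram.

Before the tax: set 378 − 2P = 3P + 23 → P* = $71, Q* = 236.
With the tax collected from suppliers, supply shifts: Qs = 3(P − 11) + 23.
New equilibrium: consumers pay $77.6, suppliers receive $66.6, Q = 222.8. (Wedge: Pb − Ps = 11.)
Burden on consumers: $6.6; on suppliers: $4.4. (They sum to $11.)
The less price-elastic side of the market bears the larger share of a per-unit tax.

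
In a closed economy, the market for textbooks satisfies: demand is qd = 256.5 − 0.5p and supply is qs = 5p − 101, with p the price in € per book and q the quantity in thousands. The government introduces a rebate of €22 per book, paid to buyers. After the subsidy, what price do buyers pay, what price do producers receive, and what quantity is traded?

Buyers pay €45; producers receive €67; quantity = 234.

Without the subsidy, 256.5 − 0.5p = 5p − 101 gives 5.5p = 357.5, so p* = €65 and q* = 224.
With a per-unit subsidy paid to buyers, each effectively pays p − 22, so demand becomes qd = 256.5 − 0.5(p − 22).
Solving gives q = 234 with buyers paying €45 and producers receiving €67 (the €22 wedge).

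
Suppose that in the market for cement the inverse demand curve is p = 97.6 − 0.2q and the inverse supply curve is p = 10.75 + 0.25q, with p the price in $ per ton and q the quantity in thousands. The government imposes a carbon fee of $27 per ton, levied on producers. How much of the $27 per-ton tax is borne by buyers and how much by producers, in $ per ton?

Rewrite in direct form: qd = 488 − 5p and qs = 4p − 43.
Before the tax: set 488 − 5p = 4p − 43 → p* = $59, q* = 193.
With the tax collected from producers, supply shifts: qs = 4(p − 27) − 43.
New equilibrium: buyers pay $71, producers receive $44, q = 133. (Wedge: pb − ps = 27.)
Burden on buyers: $12; on producers: $15. (They sum to $27.)
The less price-elastic side of the market bears the larger share of a per-unit tax.

Buyers bear $12 per ton; producers bear $15 per ton.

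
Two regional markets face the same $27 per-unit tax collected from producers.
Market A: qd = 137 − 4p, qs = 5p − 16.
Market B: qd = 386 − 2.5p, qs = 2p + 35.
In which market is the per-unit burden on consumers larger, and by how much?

Market A: pre-tax p* = $17, q* = 69; post-tax q = 9; per-unit burden on consumers = $15.
Market B: pre-tax p* = $78, q* = 191; post-tax q = 161; per-unit burden on consumers = $12.
Difference: $15 vs $12 → market A is larger by $3.

Market A, by $3.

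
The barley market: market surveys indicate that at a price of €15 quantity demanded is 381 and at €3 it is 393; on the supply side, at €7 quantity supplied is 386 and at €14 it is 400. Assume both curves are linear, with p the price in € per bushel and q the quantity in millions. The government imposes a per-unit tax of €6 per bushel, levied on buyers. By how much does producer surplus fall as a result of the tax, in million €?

Demand slope: (393 − 381)/(3 − 15) = -1, so qd = 396 − p.
Supply slope: (400 − 386)/(14 − 7) = 2, so qs = 2p + 372.
Without the tax, 396 − p = 2p + 372 gives 3p = 24, so p* = €8 and q* = 388.
With the tax collected from buyers, demand (in seller-price terms) shifts: qd = 396 − (p + 6).
New equilibrium: buyers pay €12, sellers receive €6, q = 384. (Wedge: pb − ps = 6.)
ΔPS is the trapezoid between Q = 384 and Q = 388 of height €2: ½ · (388 + 384) · 2 = €772.

Producer surplus falls by €772 million.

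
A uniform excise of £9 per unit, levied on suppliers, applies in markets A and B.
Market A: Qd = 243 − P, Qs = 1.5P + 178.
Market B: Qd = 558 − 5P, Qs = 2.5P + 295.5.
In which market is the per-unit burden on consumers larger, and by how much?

Market A, by £2.4.

Market A: pre-tax P* = £26, Q* = 217; post-tax Q = 211.6; per-unit burden on consumers = £5.4.
Market B: pre-tax P* = £35, Q* = 383; post-tax Q = 368; per-unit burden on consumers = £3.
Difference: £5.4 vs £3 → market A is larger by £2.4.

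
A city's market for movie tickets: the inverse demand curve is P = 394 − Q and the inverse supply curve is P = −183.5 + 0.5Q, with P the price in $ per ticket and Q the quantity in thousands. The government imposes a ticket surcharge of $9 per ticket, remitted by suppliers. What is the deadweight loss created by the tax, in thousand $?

Deadweight loss = $27 thousand.

Inverting to Q(P) form: Qd = 394 − P; Qs = 2P + 367.
Before the tax: set 394 − P = 2P + 367 → P* = $9, Q* = 385.
With the tax collected from suppliers, supply shifts: Qs = 2(P − 9) + 367.
New equilibrium: buyers pay $15, suppliers receive $6, Q = 379. (Wedge: Pb − Ps = 9.)
Quantity falls by |ΔQ| = |385 − 379| = 6.
DWL = ½ · t · |ΔQ| = ½ · 9 · 6 = $27.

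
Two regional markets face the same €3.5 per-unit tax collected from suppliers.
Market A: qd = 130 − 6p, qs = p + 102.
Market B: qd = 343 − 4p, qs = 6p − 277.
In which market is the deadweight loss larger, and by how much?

Market A: pre-tax p* = €4, q* = 106; post-tax q = 103; deadweight loss = €5.25.
Market B: pre-tax p* = €62, q* = 95; post-tax q = 86.6; deadweight loss = €14.7.
Difference: €5.25 vs €14.7 → market B is larger by €9.45.

Market B, by €9.45.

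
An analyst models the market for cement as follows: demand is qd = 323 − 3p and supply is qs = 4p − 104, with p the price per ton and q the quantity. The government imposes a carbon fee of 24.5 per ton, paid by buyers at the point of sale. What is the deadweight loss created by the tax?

Without the tax, 323 − 3p = 4p − 104 gives 7p = 427, so p* = 61 and q* = 140.
With the tax collected from buyers, demand (in seller-price terms) shifts: qd = 323 − 3(p + 24.5).
New equilibrium: buyers pay 75, producers receive 50.5, q = 98. (Wedge: pb − ps = 24.5.)
Quantity falls by |ΔQ| = |140 − 98| = 42.
DWL = ½ · t · |ΔQ| = ½ · 24.5 · 42 = 514.5.

Deadweight loss = 514.5.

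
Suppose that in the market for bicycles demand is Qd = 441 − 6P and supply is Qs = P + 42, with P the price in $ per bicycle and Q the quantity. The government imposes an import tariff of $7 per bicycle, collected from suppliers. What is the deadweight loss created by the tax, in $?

Deadweight loss = $21.

Without the tax, 441 − 6P = P + 42 gives 7P = 399, so P* = $57 and Q* = 99.
With the tax collected from suppliers, supply shifts: Qs = (P − 7) + 42.
Solving gives Q = 93 with consumers paying $58 and suppliers receiving $51 (the $7 wedge).
Quantity falls by |ΔQ| = |99 − 93| = 6.
DWL = ½ · t · |ΔQ| = ½ · 7 · 6 = $21.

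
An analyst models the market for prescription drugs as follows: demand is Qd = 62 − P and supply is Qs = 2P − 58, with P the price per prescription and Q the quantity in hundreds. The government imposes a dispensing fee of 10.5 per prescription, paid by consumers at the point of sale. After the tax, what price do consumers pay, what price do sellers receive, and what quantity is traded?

Without the tax, 62 − P = 2P − 58 gives 3P = 120, so P* = 40 and Q* = 22.
With the tax collected from consumers, demand (in seller-price terms) shifts: Qd = 62 − (P + 10.5).
New equilibrium: consumers pay 47, sellers receive 36.5, Q = 15. (Wedge: Pb − Ps = 10.5.)
The less price-elastic side of the market bears the larger share of a per-unit tax.

Consumers pay 47; sellers receive 36.5; quantity = 15.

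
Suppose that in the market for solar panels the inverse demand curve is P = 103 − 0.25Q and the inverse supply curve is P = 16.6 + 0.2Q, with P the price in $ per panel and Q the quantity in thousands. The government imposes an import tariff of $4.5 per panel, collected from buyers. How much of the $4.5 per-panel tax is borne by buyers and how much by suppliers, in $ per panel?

Inverting to Q(P) form: Qd = 412 − 4P; Qs = 5P − 83.
Before the tax: set 412 − 4P = 5P − 83 → P* = $55, Q* = 192.
With the tax collected from buyers, demand (in seller-price terms) shifts: Qd = 412 − 4(P + 4.5).
Solving gives Q = 182 with buyers paying $57.5 and suppliers receiving $53 (the $4.5 wedge).
Burden on buyers: $2.5; on suppliers: $2. (They sum to $4.5.)

Buyers bear $2.5 per panel; suppliers bear $2 per panel.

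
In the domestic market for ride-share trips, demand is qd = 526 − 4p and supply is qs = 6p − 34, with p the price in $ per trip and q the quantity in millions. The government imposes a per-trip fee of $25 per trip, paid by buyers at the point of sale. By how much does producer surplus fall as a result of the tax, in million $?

Before the tax: set 526 − 4p = 6p − 34 → p* = $56, q* = 302.
With the tax collected from buyers, demand (in seller-price terms) shifts: qd = 526 − 4(p + 25).
Solving gives q = 242 with buyers paying $71 and suppliers receiving $46 (the $25 wedge).
ΔPS is the trapezoid between Q = 242 and Q = 302 of height $10: ½ · (302 + 242) · 10 = $2720.

Producer surplus falls by $2720 million.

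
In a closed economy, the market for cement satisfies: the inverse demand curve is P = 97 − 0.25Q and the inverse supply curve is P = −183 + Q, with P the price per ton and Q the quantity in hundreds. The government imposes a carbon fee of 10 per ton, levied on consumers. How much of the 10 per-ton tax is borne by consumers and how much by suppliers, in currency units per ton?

Consumers bear 2 per ton; suppliers bear 8 per ton.

Inverting to Q(P) form: Qd = 388 − 4P; Qs = P + 183.
Without the tax, 388 − 4P = P + 183 gives 5P = 205, so P* = 41 and Q* = 224.
With the tax collected from consumers, demand (in seller-price terms) shifts: Qd = 388 − 4(P + 10).
Solving gives Q = 216 with consumers paying 43 and suppliers receiving 33 (the 10 wedge).
Burden on consumers: 2; on suppliers: 8. (They sum to 10.)
The less price-elastic side of the market bears the larger share of a per-unit tax.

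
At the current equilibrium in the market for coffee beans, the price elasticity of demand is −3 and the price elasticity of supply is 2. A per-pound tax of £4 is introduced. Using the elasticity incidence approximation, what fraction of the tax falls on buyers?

Incidence ratio: buyers' share ≈ εs / (εs + |εd|) = 2 / (2 + 3) = 0.4.
Supply is the less elastic side, so buyers bear the smaller share.

Buyers' share ≈ 0.4.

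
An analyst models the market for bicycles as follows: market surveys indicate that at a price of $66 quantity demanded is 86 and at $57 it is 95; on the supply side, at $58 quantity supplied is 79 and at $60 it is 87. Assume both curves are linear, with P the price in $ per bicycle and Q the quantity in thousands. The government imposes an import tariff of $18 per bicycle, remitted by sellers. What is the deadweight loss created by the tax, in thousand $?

Demand slope: (95 − 86)/(57 − 66) = -1, so Qd = 152 − P.
Supply slope: (87 − 79)/(60 − 58) = 4, so Qs = 4P − 153.
Without the tax, 152 − P = 4P − 153 gives 5P = 305, so P* = $61 and Q* = 91.
With the tax collected from sellers, supply shifts: Qs = 4(P − 18) − 153.
Solving gives Q = 76.6 with buyers paying $75.4 and sellers receiving $57.4 (the $18 wedge).
Quantity falls by |ΔQ| = |91 − 76.6| = 14.4.
DWL = ½ · t · |ΔQ| = ½ · 18 · 14.4 = $129.6.

Deadweight loss = $129.6 thousand.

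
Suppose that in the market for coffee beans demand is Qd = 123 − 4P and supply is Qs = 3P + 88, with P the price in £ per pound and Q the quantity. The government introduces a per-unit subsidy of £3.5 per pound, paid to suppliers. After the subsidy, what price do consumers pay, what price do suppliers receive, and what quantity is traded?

Consumers pay £3.5; suppliers receive £7; quantity = 109.

Before the subsidy: set 123 − 4P = 3P + 88 → P* = £5, Q* = 103.
With a per-unit subsidy paid to suppliers, each receives P + 3.5 per unit sold, so supply becomes Qs = 3(P + 3.5) + 88.
Solving gives Q = 109 with consumers paying £3.5 and suppliers receiving £7 (the £3.5 wedge).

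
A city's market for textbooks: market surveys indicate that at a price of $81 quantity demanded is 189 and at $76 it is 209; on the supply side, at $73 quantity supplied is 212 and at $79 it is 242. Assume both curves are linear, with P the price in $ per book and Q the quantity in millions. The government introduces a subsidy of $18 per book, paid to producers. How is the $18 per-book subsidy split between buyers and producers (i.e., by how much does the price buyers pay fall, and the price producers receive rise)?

Demand slope: (209 − 189)/(76 − 81) = -4, so Qd = 513 − 4P.
Supply slope: (242 − 212)/(79 − 73) = 5, so Qs = 5P − 153.
Without the subsidy, 513 − 4P = 5P − 153 gives 9P = 666, so P* = $74 and Q* = 217.
With a per-unit subsidy paid to producers, each receives P + 18 per unit sold, so supply becomes Qs = 5(P + 18) − 153.
New equilibrium: buyers pay $64, producers receive $82, Q = 257. (Wedge: Pb − Ps = −18.)
Gain to buyers: $10; to producers: $8. (They sum to $18.)

Buyers gain $10 per book; producers gain $8 per book.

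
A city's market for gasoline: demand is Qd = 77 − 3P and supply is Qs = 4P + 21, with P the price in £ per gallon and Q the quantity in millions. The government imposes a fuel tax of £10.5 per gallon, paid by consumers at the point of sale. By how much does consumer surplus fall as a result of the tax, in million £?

Before the tax: set 77 − 3P = 4P + 21 → P* = £8, Q* = 53.
With the tax collected from consumers, demand (in seller-price terms) shifts: Qd = 77 − 3(P + 10.5).
Solving gives Q = 35 with consumers paying £14 and sellers receiving £3.5 (the £10.5 wedge).
ΔCS is the trapezoid between Q = 35 and Q = 53 of height £6: ½ · (53 + 35) · 6 = £264.

Consumer surplus falls by £264 million.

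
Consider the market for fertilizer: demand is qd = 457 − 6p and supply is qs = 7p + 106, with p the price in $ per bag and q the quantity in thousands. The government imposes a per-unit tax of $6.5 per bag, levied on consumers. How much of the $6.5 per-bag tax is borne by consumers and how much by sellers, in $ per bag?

Consumers bear $3.5 per bag; sellers bear $3 per bag.

Before the tax: set 457 − 6p = 7p + 106 → p* = $27, q* = 295.
With the tax collected from consumers, demand (in seller-price terms) shifts: qd = 457 − 6(p + 6.5).
Solving gives q = 274 with consumers paying $30.5 and sellers receiving $24 (the $6.5 wedge).
Burden on consumers: $3.5; on sellers: $3. (They sum to $6.5.)
The less price-elastic side of the market bears the larger share of a per-unit tax.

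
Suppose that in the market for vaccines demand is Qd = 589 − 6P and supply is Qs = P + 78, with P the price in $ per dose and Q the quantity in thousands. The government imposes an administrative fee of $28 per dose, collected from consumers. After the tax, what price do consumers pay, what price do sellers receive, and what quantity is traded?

Consumers pay $77; sellers receive $49; quantity = 127.

Before the tax: set 589 − 6P = P + 78 → P* = $73, Q* = 151.
With the tax collected from consumers, demand (in seller-price terms) shifts: Qd = 589 − 6(P + 28).
New equilibrium: consumers pay $77, sellers receive $49, Q = 127. (Wedge: Pb − Ps = 28.)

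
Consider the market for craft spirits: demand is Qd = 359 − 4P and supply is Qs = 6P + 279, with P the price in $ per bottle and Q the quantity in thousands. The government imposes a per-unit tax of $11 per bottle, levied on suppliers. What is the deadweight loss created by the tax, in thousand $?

Deadweight loss = $145.2 thousand.

Without the tax, 359 − 4P = 6P + 279 gives 10P = 80, so P* = $8 and Q* = 327.
With the tax collected from suppliers, supply shifts: Qs = 6(P − 11) + 279.
Solving gives Q = 300.6 with buyers paying $14.6 and suppliers receiving $3.6 (the $11 wedge).
Quantity falls by |ΔQ| = |327 − 300.6| = 26.4.
DWL = ½ · t · |ΔQ| = ½ · 11 · 26.4 = $145.2.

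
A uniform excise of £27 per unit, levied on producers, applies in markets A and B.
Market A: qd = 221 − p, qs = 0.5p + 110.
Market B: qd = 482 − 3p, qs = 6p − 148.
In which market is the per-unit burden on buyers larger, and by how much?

Market B, by £9.

Market A: pre-tax p* = £74, q* = 147; post-tax q = 138; per-unit burden on buyers = £9.
Market B: pre-tax p* = £70, q* = 272; post-tax q = 218; per-unit burden on buyers = £18.
Difference: £9 vs £18 → market B is larger by £9.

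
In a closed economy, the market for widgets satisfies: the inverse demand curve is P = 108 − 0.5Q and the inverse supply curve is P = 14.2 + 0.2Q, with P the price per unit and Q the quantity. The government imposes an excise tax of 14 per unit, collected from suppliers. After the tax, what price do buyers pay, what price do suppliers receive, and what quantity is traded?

Buyers pay 51; suppliers receive 37; quantity = 114.

Inverting to Q(P) form: Qd = 216 − 2P; Qs = 5P − 71.
Before the tax: set 216 − 2P = 5P − 71 → P* = 41, Q* = 134.
With the tax collected from suppliers, supply shifts: Qs = 5(P − 14) − 71.
New equilibrium: buyers pay 51, suppliers receive 37, Q = 114. (Wedge: Pb − Ps = 14.)
The less price-elastic side of the market bears the larger share of a per-unit tax.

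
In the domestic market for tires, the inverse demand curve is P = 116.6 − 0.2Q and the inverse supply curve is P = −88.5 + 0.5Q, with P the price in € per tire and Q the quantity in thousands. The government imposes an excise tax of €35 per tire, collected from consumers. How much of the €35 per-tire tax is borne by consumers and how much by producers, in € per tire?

Consumers bear €10 per tire; producers bear €25 per tire.

Inverting to Q(P) form: Qd = 583 − 5P; Qs = 2P + 177.
Without the tax, 583 − 5P = 2P + 177 gives 7P = 406, so P* = €58 and Q* = 293.
With the tax collected from consumers, demand (in seller-price terms) shifts: Qd = 583 − 5(P + 35).
New equilibrium: consumers pay €68, producers receive €33, Q = 243. (Wedge: Pb − Ps = 35.)
Burden on consumers: €10; on producers: €25. (They sum to €35.)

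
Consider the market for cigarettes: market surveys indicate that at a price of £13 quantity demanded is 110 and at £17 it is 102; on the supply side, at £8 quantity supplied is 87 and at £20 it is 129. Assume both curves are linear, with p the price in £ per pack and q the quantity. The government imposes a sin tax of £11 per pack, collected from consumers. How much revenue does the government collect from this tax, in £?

Demand slope: (102 − 110)/(17 − 13) = -2, so qd = 136 − 2p.
Supply slope: (129 − 87)/(20 − 8) = 3.5, so qs = 3.5p + 59.
Without the tax, 136 − 2p = 3.5p + 59 gives 5.5p = 77, so p* = £14 and q* = 108.
With the tax collected from consumers, demand (in seller-price terms) shifts: qd = 136 − 2(p + 11).
Solving gives q = 94 with consumers paying £21 and sellers receiving £10 (the £11 wedge).
Revenue = t · Q = 11 · 94 = £1034.

Tax revenue = £1034.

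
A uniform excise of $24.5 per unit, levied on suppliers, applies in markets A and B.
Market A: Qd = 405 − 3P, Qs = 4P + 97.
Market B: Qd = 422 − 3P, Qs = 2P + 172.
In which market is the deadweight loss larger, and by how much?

Market A, by $154.35.

Market A: pre-tax P* = $44, Q* = 273; post-tax Q = 231; deadweight loss = $514.5.
Market B: pre-tax P* = $50, Q* = 272; post-tax Q = 242.6; deadweight loss = $360.15.
Difference: $514.5 vs $360.15 → market A is larger by $154.35.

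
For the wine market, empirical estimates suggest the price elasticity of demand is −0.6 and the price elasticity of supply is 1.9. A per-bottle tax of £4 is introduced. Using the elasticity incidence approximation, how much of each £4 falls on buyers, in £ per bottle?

Incidence ratio: buyers' share ≈ εs / (εs + |εd|) = 1.9 / (1.9 + 0.6) = 0.76.
So buyers bear ≈ 0.76 × £4 = £3.04; producers bear £0.96.

Buyers bear ≈ £3.04 per bottle.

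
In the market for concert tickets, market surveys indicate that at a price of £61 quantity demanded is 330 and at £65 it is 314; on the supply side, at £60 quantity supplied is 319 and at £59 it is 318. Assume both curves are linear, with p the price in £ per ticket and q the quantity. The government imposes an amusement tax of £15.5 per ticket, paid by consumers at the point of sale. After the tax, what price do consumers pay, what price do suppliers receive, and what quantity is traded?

Demand slope: (314 − 330)/(65 − 61) = -4, so qd = 574 − 4p.
Supply slope: (318 − 319)/(59 − 60) = 1, so qs = p + 259.
Before the tax: set 574 − 4p = p + 259 → p* = £63, q* = 322.
With the tax collected from consumers, demand (in seller-price terms) shifts: qd = 574 − 4(p + 15.5).
New equilibrium: consumers pay £66.1, suppliers receive £50.6, q = 309.6. (Wedge: pb − ps = 15.5.)

Consumers pay £66.1; suppliers receive £50.6; quantity = 309.6.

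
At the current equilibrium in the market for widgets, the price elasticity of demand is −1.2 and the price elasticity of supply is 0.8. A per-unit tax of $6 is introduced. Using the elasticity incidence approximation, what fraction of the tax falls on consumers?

Consumers' share ≈ 0.4.

Incidence ratio: consumers' share ≈ εs / (εs + |εd|) = 0.8 / (0.8 + 1.2) = 0.4.
Supply is the less elastic side, so consumers bear the smaller share.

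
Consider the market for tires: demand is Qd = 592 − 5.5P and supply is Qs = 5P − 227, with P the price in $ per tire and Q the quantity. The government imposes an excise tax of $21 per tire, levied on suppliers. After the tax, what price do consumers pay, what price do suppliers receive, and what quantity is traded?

Before the tax: set 592 − 5.5P = 5P − 227 → P* = $78, Q* = 163.
With the tax collected from suppliers, supply shifts: Qs = 5(P − 21) − 227.
Solving gives Q = 108 with consumers paying $88 and suppliers receiving $67 (the $21 wedge).

Consumers pay $88; suppliers receive $67; quantity = 108.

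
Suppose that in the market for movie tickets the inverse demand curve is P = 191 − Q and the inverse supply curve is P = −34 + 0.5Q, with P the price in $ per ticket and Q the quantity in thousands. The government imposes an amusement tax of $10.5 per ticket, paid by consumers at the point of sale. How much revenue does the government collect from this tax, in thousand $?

Inverting to Q(P) form: Qd = 191 − P; Qs = 2P + 68.
Before the tax: set 191 − P = 2P + 68 → P* = $41, Q* = 150.
With the tax collected from consumers, demand (in seller-price terms) shifts: Qd = 191 − (P + 10.5).
New equilibrium: consumers pay $48, sellers receive $37.5, Q = 143. (Wedge: Pb − Ps = 10.5.)
Revenue = t · Q = 10.5 · 143 = $1501.5.

Tax revenue = $1501.5 thousand.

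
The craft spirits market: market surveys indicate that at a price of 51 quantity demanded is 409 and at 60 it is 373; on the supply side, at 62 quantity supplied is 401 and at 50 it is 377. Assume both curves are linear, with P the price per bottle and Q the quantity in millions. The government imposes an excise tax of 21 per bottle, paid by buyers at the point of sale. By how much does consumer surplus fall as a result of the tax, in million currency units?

Consumer surplus falls by 2625 million.

Demand slope: (373 − 409)/(60 − 51) = -4, so Qd = 613 − 4P.
Supply slope: (377 − 401)/(50 − 62) = 2, so Qs = 2P + 277.
Before the tax: set 613 − 4P = 2P + 277 → P* = 56, Q* = 389.
With the tax collected from buyers, demand (in seller-price terms) shifts: Qd = 613 − 4(P + 21).
Solving gives Q = 361 with buyers paying 63 and producers receiving 42 (the 21 wedge).
ΔCS is the trapezoid between Q = 361 and Q = 389 of height 7: ½ · (389 + 361) · 7 = 2625.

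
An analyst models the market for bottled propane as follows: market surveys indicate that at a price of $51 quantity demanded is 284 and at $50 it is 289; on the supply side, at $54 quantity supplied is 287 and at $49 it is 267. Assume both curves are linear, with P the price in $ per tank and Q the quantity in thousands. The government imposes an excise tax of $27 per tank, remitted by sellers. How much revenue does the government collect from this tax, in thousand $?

Tax revenue = $5913 thousand.

Demand slope: (289 − 284)/(50 − 51) = -5, so Qd = 539 − 5P.
Supply slope: (267 − 287)/(49 − 54) = 4, so Qs = 4P + 71.
Before the tax: set 539 − 5P = 4P + 71 → P* = $52, Q* = 279.
With the tax collected from sellers, supply shifts: Qs = 4(P − 27) + 71.
Solving gives Q = 219 with buyers paying $64 and sellers receiving $37 (the $27 wedge).
Revenue = t · Q = 27 · 219 = $5913.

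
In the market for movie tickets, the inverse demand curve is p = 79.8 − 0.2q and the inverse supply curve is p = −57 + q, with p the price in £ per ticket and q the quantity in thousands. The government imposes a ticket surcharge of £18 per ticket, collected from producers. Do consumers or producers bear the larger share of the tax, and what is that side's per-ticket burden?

Rewrite in direct form: qd = 399 − 5p and qs = p + 57.
Before the tax: set 399 − 5p = p + 57 → p* = £57, q* = 114.
With the tax collected from producers, supply shifts: qs = (p − 18) + 57.
Solving gives q = 99 with consumers paying £60 and producers receiving £42 (the £18 wedge).
Per-ticket burden: consumers £3, producers £15.
Producers take the larger share because supply is less price-elastic here (demand slope 5 vs supply slope 1).

Producers bear the larger share: £15 per ticket.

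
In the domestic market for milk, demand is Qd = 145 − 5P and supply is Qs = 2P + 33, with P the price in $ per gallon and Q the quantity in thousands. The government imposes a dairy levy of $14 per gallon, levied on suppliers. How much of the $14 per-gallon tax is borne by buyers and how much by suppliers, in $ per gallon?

Before the tax: set 145 − 5P = 2P + 33 → P* = $16, Q* = 65.
With the tax collected from suppliers, supply shifts: Qs = 2(P − 14) + 33.
Solving gives Q = 45 with buyers paying $20 and suppliers receiving $6 (the $14 wedge).
Burden on buyers: $4; on suppliers: $10. (They sum to $14.)

Buyers bear $4 per gallon; suppliers bear $10 per gallon.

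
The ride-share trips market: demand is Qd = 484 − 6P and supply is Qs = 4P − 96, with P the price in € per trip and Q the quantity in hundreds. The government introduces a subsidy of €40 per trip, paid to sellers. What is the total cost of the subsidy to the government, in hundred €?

Government outlay = €9280 hundred.

Before the subsidy: set 484 − 6P = 4P − 96 → P* = €58, Q* = 136.
With a per-unit subsidy paid to sellers, each receives P + 40 per unit sold, so supply becomes Qs = 4(P + 40) − 96.
Solving gives Q = 232 with buyers paying €42 and sellers receiving €82 (the €40 wedge).
Outlay = t · Q = 40 · 232 = €9280.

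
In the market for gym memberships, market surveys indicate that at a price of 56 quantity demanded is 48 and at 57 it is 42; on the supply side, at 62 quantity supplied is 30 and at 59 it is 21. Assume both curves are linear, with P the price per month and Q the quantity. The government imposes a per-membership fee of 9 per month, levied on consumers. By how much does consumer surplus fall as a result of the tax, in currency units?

Demand slope: (42 − 48)/(57 − 56) = -6, so Qd = 384 − 6P.
Supply slope: (21 − 30)/(59 − 62) = 3, so Qs = 3P − 156.
Without the tax, 384 − 6P = 3P − 156 gives 9P = 540, so P* = 60 and Q* = 24.
With the tax collected from consumers, demand (in seller-price terms) shifts: Qd = 384 − 6(P + 9).
New equilibrium: consumers pay 63, producers receive 54, Q = 6. (Wedge: Pb − Ps = 9.)
ΔCS is the trapezoid between Q = 6 and Q = 24 of height 3: ½ · (24 + 6) · 3 = 45.

Consumer surplus falls by 45.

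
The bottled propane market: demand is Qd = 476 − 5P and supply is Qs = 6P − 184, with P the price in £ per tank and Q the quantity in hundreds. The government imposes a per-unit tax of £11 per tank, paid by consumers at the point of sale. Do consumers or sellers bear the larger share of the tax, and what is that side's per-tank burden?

Consumers bear the larger share: £6 per tank.

Before the tax: set 476 − 5P = 6P − 184 → P* = £60, Q* = 176.
With the tax collected from consumers, demand (in seller-price terms) shifts: Qd = 476 − 5(P + 11).
New equilibrium: consumers pay £66, sellers receive £55, Q = 146. (Wedge: Pb − Ps = 11.)
Per-tank burden: consumers £6, sellers £5.
Consumers take the larger share because demand is less price-elastic here (demand slope 5 vs supply slope 6).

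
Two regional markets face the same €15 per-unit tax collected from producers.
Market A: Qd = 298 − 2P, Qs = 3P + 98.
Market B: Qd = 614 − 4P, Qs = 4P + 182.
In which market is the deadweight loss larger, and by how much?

Market A: pre-tax P* = €40, Q* = 218; post-tax Q = 200; deadweight loss = €135.
Market B: pre-tax P* = €54, Q* = 398; post-tax Q = 368; deadweight loss = €225.
Difference: €135 vs €225 → market B is larger by €90.

Market B, by €90.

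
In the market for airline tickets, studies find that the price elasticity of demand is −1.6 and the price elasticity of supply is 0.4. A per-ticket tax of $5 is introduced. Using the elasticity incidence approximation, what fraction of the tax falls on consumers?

Incidence ratio: consumers' share ≈ εs / (εs + |εd|) = 0.4 / (0.4 + 1.6) = 0.2.
Supply is the less elastic side, so consumers bear the smaller share.

Consumers' share ≈ 0.2.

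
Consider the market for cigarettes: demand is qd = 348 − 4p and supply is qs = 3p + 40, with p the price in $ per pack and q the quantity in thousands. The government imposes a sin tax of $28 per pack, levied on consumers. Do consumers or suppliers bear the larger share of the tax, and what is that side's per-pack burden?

Suppliers bear the larger share: $16 per pack.

Without the tax, 348 − 4p = 3p + 40 gives 7p = 308, so p* = $44 and q* = 172.
With the tax collected from consumers, demand (in seller-price terms) shifts: qd = 348 − 4(p + 28).
Solving gives q = 124 with consumers paying $56 and suppliers receiving $28 (the $28 wedge).
Per-pack burden: consumers $12, suppliers $16.
Suppliers take the larger share because supply is less price-elastic here (demand slope 4 vs supply slope 3).
The less price-elastic side of the market bears the larger share of a per-unit tax.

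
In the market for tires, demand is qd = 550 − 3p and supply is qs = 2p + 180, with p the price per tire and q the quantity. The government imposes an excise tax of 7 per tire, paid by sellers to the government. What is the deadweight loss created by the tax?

Deadweight loss = 29.4.

Without the tax, 550 − 3p = 2p + 180 gives 5p = 370, so p* = 74 and q* = 328.
With the tax collected from sellers, supply shifts: qs = 2(p − 7) + 180.
Solving gives q = 319.6 with consumers paying 76.8 and sellers receiving 69.8 (the 7 wedge).
Quantity falls by |ΔQ| = |328 − 319.6| = 8.4.
DWL = ½ · t · |ΔQ| = ½ · 7 · 8.4 = 29.4.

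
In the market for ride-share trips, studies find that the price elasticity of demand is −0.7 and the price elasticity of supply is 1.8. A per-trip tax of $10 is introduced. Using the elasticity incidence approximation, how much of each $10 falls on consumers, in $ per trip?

Consumers bear ≈ $7.2 per trip.

Incidence ratio: consumers' share ≈ εs / (εs + |εd|) = 1.8 / (1.8 + 0.7) = 0.72.
So consumers bear ≈ 0.72 × $10 = $7.2; suppliers bear $2.8.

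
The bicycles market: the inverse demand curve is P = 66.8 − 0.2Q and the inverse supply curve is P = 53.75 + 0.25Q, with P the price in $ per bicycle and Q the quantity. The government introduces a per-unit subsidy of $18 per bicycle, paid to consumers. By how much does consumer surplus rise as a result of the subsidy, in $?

Rewrite in direct form: Qd = 334 − 5P and Qs = 4P − 215.
Without the subsidy, 334 − 5P = 4P − 215 gives 9P = 549, so P* = $61 and Q* = 29.
With a per-unit subsidy paid to consumers, each effectively pays P − 18, so demand becomes Qd = 334 − 5(P − 18).
Solving gives Q = 69 with consumers paying $53 and suppliers receiving $71 (the $18 wedge).
ΔCS is the trapezoid between Q = 69 and Q = 29 of height $8: ½ · (29 + 69) · 8 = $392.

Consumer surplus rises by $392.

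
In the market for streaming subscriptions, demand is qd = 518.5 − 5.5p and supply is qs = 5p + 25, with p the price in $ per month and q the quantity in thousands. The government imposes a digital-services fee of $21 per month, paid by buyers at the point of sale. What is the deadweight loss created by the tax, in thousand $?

Without the tax, 518.5 − 5.5p = 5p + 25 gives 10.5p = 493.5, so p* = $47 and q* = 260.
With the tax collected from buyers, demand (in seller-price terms) shifts: qd = 518.5 − 5.5(p + 21).
Solving gives q = 205 with buyers paying $57 and sellers receiving $36 (the $21 wedge).
Quantity falls by |ΔQ| = |260 − 205| = 55.
DWL = ½ · t · |ΔQ| = ½ · 21 · 55 = $577.5.

Deadweight loss = $577.5 thousand.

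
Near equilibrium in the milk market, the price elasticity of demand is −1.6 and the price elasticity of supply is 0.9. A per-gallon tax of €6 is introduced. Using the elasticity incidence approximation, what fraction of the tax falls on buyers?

Incidence ratio: buyers' share ≈ εs / (εs + |εd|) = 0.9 / (0.9 + 1.6) = 0.36.
Supply is the less elastic side, so buyers bear the smaller share.

Buyers' share ≈ 0.36.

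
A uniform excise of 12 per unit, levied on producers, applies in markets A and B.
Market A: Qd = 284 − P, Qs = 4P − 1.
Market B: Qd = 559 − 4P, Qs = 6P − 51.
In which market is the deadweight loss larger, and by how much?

Market A: pre-tax P* = 57, Q* = 227; post-tax Q = 217.4; deadweight loss = 57.6.
Market B: pre-tax P* = 61, Q* = 315; post-tax Q = 286.2; deadweight loss = 172.8.
Difference: 57.6 vs 172.8 → market B is larger by 115.2.

Market B, by 115.2.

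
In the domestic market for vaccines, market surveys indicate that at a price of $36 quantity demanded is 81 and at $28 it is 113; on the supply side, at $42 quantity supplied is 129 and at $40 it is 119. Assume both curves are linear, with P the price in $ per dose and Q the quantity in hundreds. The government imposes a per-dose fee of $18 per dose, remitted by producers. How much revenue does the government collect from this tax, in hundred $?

Demand slope: (113 − 81)/(28 − 36) = -4, so Qd = 225 − 4P.
Supply slope: (119 − 129)/(40 − 42) = 5, so Qs = 5P − 81.
Without the tax, 225 − 4P = 5P − 81 gives 9P = 306, so P* = $34 and Q* = 89.
With the tax collected from producers, supply shifts: Qs = 5(P − 18) − 81.
New equilibrium: consumers pay $44, producers receive $26, Q = 49. (Wedge: Pb − Ps = 18.)
Revenue = t · Q = 18 · 49 = $882.

Tax revenue = $882 hundred.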